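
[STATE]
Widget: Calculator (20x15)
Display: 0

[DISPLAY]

                   0
┌───┬───┬───┬───┐   
│ 7 │ 8 │ 9 │ ÷ │   
├───┼───┼───┼───┤   
│ 4 │ 5 │ 6 │ × │   
├───┼───┼───┼───┤   
│ 1 │ 2 │ 3 │ - │   
├───┼───┼───┼───┤   
│ 0 │ . │ = │ + │   
├───┼───┼───┼───┤   
│ C │ MC│ MR│ M+│   
└───┴───┴───┴───┘   
                    
                    
                    


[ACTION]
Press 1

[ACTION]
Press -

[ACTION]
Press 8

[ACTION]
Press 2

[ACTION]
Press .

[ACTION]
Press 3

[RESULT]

                82.3
┌───┬───┬───┬───┐   
│ 7 │ 8 │ 9 │ ÷ │   
├───┼───┼───┼───┤   
│ 4 │ 5 │ 6 │ × │   
├───┼───┼───┼───┤   
│ 1 │ 2 │ 3 │ - │   
├───┼───┼───┼───┤   
│ 0 │ . │ = │ + │   
├───┼───┼───┼───┤   
│ C │ MC│ MR│ M+│   
└───┴───┴───┴───┘   
                    
                    
                    


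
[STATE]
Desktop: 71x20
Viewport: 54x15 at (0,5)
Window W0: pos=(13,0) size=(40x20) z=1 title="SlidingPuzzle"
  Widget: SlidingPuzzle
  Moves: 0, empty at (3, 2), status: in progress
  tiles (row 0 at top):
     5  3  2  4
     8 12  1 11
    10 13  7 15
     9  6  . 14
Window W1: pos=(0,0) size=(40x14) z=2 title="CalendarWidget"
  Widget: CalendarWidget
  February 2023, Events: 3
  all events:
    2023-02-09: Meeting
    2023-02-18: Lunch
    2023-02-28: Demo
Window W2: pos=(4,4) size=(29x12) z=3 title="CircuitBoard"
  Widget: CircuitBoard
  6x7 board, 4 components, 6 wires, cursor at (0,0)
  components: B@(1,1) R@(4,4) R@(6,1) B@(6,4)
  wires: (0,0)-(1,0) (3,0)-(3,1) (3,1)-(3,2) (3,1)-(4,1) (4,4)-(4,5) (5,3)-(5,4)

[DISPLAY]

┃   ┃ CircuitBoard              ┃      ┃            ┃ 
┃ 6 ┠───────────────────────────┨      ┃            ┃ 
┃13 ┃   0 1 2 3 4 5             ┃      ┃            ┃ 
┃20 ┃0  [.]                     ┃      ┃            ┃ 
┃27 ┃    │                      ┃      ┃            ┃ 
┃   ┃1   ·   B                  ┃      ┃            ┃ 
┃   ┃                           ┃      ┃            ┃ 
┃   ┃2                          ┃      ┃            ┃ 
┗━━━┃                           ┃━━━━━━┛            ┃ 
    ┃3   · ─ · ─ ·              ┃                   ┃ 
    ┗━━━━━━━━━━━━━━━━━━━━━━━━━━━┛                   ┃ 
             ┃                                      ┃ 
             ┃                                      ┃ 
             ┃                                      ┃ 
             ┗━━━━━━━━━━━━━━━━━━━━━━━━━━━━━━━━━━━━━━┛ 


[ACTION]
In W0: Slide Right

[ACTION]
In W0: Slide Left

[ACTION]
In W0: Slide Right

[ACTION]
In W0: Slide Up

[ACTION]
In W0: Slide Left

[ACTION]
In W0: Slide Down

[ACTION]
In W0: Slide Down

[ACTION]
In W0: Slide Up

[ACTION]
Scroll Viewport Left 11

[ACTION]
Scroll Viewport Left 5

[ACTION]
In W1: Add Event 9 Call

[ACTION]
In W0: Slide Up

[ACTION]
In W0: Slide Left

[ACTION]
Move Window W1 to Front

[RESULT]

┃       1  2  3  4  5                  ┃            ┃ 
┃ 6  7  8  9* 10 11 12                 ┃            ┃ 
┃13 14 15 16 17 18* 19                 ┃            ┃ 
┃20 21 22 23 24 25 26                  ┃            ┃ 
┃27 28*                                ┃            ┃ 
┃                                      ┃            ┃ 
┃                                      ┃            ┃ 
┃                                      ┃            ┃ 
┗━━━━━━━━━━━━━━━━━━━━━━━━━━━━━━━━━━━━━━┛            ┃ 
    ┃3   · ─ · ─ ·              ┃                   ┃ 
    ┗━━━━━━━━━━━━━━━━━━━━━━━━━━━┛                   ┃ 
             ┃                                      ┃ 
             ┃                                      ┃ 
             ┃                                      ┃ 
             ┗━━━━━━━━━━━━━━━━━━━━━━━━━━━━━━━━━━━━━━┛ 


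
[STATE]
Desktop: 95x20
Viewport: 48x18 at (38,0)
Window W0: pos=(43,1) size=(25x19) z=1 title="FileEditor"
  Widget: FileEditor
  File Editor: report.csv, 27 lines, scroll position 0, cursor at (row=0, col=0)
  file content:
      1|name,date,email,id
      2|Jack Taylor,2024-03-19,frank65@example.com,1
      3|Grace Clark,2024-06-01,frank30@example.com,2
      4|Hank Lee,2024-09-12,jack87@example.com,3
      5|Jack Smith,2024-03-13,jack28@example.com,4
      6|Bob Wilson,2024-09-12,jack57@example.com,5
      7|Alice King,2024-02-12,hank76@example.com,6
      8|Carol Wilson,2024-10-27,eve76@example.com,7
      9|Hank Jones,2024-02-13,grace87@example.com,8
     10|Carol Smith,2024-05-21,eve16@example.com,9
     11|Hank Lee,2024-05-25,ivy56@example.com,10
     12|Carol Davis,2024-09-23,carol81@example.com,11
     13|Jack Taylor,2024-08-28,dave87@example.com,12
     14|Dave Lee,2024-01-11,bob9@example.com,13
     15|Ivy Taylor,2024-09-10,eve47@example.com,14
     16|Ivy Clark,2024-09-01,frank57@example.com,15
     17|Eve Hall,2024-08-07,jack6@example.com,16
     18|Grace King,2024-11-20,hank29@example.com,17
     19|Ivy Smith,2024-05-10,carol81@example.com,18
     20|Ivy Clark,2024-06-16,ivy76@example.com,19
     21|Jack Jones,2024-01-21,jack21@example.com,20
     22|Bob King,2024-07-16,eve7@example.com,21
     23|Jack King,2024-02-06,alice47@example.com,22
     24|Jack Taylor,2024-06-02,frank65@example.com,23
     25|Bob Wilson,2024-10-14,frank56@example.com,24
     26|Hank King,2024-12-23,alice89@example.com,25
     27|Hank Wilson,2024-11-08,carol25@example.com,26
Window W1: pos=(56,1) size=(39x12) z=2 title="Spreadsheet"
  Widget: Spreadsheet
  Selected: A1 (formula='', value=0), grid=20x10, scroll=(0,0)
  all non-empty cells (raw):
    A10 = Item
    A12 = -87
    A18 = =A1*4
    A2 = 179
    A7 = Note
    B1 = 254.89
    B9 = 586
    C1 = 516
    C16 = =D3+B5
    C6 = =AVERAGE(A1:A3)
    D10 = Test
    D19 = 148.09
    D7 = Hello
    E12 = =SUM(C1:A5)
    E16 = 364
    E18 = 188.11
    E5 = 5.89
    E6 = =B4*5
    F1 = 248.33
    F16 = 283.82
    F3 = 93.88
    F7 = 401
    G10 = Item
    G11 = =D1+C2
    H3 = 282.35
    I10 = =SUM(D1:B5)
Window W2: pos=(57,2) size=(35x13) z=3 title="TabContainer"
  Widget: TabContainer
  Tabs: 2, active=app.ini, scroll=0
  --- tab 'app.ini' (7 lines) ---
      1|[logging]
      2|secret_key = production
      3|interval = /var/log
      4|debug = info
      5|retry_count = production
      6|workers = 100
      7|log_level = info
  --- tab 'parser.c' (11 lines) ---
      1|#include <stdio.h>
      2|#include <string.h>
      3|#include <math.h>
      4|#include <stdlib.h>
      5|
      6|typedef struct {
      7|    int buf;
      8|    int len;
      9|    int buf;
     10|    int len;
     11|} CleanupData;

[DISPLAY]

                                                
     ┏━━━━━━━━━━━━┏━━━━━━━━━━━━━━━━━━━━━━━━━━━━━
     ┃ FileEditor ┃┏━━━━━━━━━━━━━━━━━━━━━━━━━━━━
     ┠────────────┠┃ TabContainer               
     ┃█ame,date,em┃┠────────────────────────────
     ┃Jack Taylor,┃┃[app.ini]│ parser.c         
     ┃Grace Clark,┃┃────────────────────────────
     ┃Hank Lee,202┃┃[logging]                   
     ┃Jack Smith,2┃┃secret_key = production     
     ┃Bob Wilson,2┃┃interval = /var/log         
     ┃Alice King,2┃┃debug = info                
     ┃Carol Wilson┃┃retry_count = production    
     ┃Hank Jones,2┗┃workers = 100               
     ┃Carol Smith,2┃log_level = info            
     ┃Hank Lee,2024┗━━━━━━━━━━━━━━━━━━━━━━━━━━━━
     ┃Carol Davis,2024-09-23░┃                  
     ┃Jack Taylor,2024-08-28░┃                  
     ┃Dave Lee,2024-01-11,bo░┃                  


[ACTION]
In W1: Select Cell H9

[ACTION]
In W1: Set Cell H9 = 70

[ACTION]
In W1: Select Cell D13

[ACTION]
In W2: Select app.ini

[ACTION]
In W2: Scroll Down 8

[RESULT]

                                                
     ┏━━━━━━━━━━━━┏━━━━━━━━━━━━━━━━━━━━━━━━━━━━━
     ┃ FileEditor ┃┏━━━━━━━━━━━━━━━━━━━━━━━━━━━━
     ┠────────────┠┃ TabContainer               
     ┃█ame,date,em┃┠────────────────────────────
     ┃Jack Taylor,┃┃[app.ini]│ parser.c         
     ┃Grace Clark,┃┃────────────────────────────
     ┃Hank Lee,202┃┃log_level = info            
     ┃Jack Smith,2┃┃                            
     ┃Bob Wilson,2┃┃                            
     ┃Alice King,2┃┃                            
     ┃Carol Wilson┃┃                            
     ┃Hank Jones,2┗┃                            
     ┃Carol Smith,2┃                            
     ┃Hank Lee,2024┗━━━━━━━━━━━━━━━━━━━━━━━━━━━━
     ┃Carol Davis,2024-09-23░┃                  
     ┃Jack Taylor,2024-08-28░┃                  
     ┃Dave Lee,2024-01-11,bo░┃                  


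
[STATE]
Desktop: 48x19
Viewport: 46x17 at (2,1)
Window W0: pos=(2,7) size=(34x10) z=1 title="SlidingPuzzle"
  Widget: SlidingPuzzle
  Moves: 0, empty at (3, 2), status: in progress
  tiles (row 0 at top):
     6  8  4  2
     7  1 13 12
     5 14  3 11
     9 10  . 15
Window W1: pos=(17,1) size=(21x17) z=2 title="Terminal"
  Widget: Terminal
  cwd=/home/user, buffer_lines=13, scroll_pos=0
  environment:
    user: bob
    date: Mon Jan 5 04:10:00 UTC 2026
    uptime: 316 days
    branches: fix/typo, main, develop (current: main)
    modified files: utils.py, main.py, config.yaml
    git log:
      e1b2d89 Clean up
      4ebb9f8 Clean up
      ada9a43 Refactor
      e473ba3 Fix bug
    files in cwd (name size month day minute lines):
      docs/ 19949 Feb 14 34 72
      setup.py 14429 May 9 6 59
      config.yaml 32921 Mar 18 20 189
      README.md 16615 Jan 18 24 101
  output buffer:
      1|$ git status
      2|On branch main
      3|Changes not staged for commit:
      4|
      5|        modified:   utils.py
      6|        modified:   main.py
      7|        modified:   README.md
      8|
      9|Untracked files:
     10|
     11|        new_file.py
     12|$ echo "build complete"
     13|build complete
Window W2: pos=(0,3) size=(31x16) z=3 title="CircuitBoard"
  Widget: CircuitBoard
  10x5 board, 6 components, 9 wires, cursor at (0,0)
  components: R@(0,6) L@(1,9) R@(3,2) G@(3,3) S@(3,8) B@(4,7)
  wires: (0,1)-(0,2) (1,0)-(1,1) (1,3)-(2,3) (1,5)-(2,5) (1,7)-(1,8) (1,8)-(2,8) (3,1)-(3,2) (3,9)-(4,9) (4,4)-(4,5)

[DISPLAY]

               ┏━━━━━━━━━━━━━━━━━━━┓          
               ┃ Terminal          ┃          
━━━━━━━━━━━━━━━━━━━━━━━━━━━━┓──────┨          
CircuitBoard                ┃      ┃          
────────────────────────────┨n     ┃          
  0 1 2 3 4 5 6 7 8 9       ┃taged ┃          
  [.]  · ─ ·               R┃      ┃          
                            ┃ied:  ┃          
   · ─ ·       ·       ·    ┃ied:  ┃          
               │       │    ┃ied:  ┃          
               ·       ·    ┃      ┃          
                            ┃es:   ┃          
       · ─ R   G            ┃      ┃          
                            ┃ile.py┃          
                   · ─ ·    ┃ compl┃          
ursor: (0,0)                ┃e     ┃          
                            ┃━━━━━━┛          


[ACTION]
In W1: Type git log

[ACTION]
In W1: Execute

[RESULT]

               ┏━━━━━━━━━━━━━━━━━━━┓          
               ┃ Terminal          ┃          
━━━━━━━━━━━━━━━━━━━━━━━━━━━━┓──────┨          
CircuitBoard                ┃ied:  ┃          
────────────────────────────┨      ┃          
  0 1 2 3 4 5 6 7 8 9       ┃es:   ┃          
  [.]  · ─ ·               R┃      ┃          
                            ┃ile.py┃          
   · ─ ·       ·       ·    ┃ compl┃          
               │       │    ┃e     ┃          
               ·       ·    ┃      ┃          
                            ┃ up   ┃          
       · ─ R   G            ┃ up   ┃          
                            ┃tor   ┃          
                   · ─ ·    ┃ug    ┃          
ursor: (0,0)                ┃      ┃          
                            ┃━━━━━━┛          


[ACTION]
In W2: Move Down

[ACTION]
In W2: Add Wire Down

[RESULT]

               ┏━━━━━━━━━━━━━━━━━━━┓          
               ┃ Terminal          ┃          
━━━━━━━━━━━━━━━━━━━━━━━━━━━━┓──────┨          
CircuitBoard                ┃ied:  ┃          
────────────────────────────┨      ┃          
  0 1 2 3 4 5 6 7 8 9       ┃es:   ┃          
       · ─ ·               R┃      ┃          
                            ┃ile.py┃          
  [.]─ ·       ·       ·    ┃ compl┃          
   │           │       │    ┃e     ┃          
   ·           ·       ·    ┃      ┃          
                            ┃ up   ┃          
       · ─ R   G            ┃ up   ┃          
                            ┃tor   ┃          
                   · ─ ·    ┃ug    ┃          
ursor: (1,0)                ┃      ┃          
                            ┃━━━━━━┛          


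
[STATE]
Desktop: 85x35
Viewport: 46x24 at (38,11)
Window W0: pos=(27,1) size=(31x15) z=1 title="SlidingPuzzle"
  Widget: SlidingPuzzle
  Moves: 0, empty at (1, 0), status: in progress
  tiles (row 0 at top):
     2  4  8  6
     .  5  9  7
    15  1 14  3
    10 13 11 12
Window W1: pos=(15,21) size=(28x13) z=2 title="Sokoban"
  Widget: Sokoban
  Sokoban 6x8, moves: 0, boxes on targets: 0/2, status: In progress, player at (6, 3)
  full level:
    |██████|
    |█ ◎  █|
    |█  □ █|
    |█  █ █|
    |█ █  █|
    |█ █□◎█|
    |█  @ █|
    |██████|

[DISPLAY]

│ 11 │ 12 │        ┃                          
┴────┴────┘        ┃                          
                   ┃                          
                   ┃                          
━━━━━━━━━━━━━━━━━━━┛                          
                                              
                                              
                                              
                                              
                                              
━━━━┓                                         
    ┃                                         
────┨                                         
    ┃                                         
    ┃                                         
    ┃                                         
    ┃                                         
    ┃                                         
    ┃                                         
    ┃                                         
    ┃                                         
    ┃                                         
━━━━┛                                         
                                              


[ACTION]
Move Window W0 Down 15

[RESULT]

                                              
                                              
                                              
                                              
                                              
━━━━━━━━━━━━━━━━━━━┓                          
zzle               ┃                          
───────────────────┨                          
┬────┬────┐        ┃                          
│  8 │  6 │        ┃                          
━━━━┓┼────┤        ┃                          
    ┃│  7 │        ┃                          
────┨┼────┤        ┃                          
    ┃│  3 │        ┃                          
    ┃┼────┤        ┃                          
    ┃│ 12 │        ┃                          
    ┃┴────┘        ┃                          
    ┃              ┃                          
    ┃              ┃                          
    ┃━━━━━━━━━━━━━━┛                          
    ┃                                         
    ┃                                         
━━━━┛                                         
                                              


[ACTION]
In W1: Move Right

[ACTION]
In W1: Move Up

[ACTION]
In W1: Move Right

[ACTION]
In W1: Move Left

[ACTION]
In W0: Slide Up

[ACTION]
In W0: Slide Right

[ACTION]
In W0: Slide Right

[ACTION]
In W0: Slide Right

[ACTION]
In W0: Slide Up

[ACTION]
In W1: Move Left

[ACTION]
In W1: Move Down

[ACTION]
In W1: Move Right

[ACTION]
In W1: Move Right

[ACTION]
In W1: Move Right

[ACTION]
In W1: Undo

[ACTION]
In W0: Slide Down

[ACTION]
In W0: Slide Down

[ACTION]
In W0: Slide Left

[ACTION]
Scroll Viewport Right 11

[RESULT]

                                              
                                              
                                              
                                              
                                              
━━━━━━━━━━━━━━━━━━┓                           
zle               ┃                           
──────────────────┨                           
────┬────┐        ┃                           
  8 │  6 │        ┃                           
━━━┓┼────┤        ┃                           
   ┃│  7 │        ┃                           
───┨┼────┤        ┃                           
   ┃│  3 │        ┃                           
   ┃┼────┤        ┃                           
   ┃│ 12 │        ┃                           
   ┃┴────┘        ┃                           
   ┃              ┃                           
   ┃              ┃                           
   ┃━━━━━━━━━━━━━━┛                           
   ┃                                          
   ┃                                          
━━━┛                                          
                                              


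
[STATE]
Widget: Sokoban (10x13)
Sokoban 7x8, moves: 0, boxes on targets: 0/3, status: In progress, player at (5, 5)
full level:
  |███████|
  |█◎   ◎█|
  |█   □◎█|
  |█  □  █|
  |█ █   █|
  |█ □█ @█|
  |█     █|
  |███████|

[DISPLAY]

███████   
█◎   ◎█   
█   □◎█   
█  □  █   
█ █   █   
█ □█ @█   
█     █   
███████   
Moves: 0  
          
          
          
          


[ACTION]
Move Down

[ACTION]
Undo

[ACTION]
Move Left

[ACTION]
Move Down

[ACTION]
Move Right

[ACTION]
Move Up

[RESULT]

███████   
█◎   ◎█   
█   □◎█   
█  □  █   
█ █   █   
█ □█ @█   
█     █   
███████   
Moves: 4  
          
          
          
          


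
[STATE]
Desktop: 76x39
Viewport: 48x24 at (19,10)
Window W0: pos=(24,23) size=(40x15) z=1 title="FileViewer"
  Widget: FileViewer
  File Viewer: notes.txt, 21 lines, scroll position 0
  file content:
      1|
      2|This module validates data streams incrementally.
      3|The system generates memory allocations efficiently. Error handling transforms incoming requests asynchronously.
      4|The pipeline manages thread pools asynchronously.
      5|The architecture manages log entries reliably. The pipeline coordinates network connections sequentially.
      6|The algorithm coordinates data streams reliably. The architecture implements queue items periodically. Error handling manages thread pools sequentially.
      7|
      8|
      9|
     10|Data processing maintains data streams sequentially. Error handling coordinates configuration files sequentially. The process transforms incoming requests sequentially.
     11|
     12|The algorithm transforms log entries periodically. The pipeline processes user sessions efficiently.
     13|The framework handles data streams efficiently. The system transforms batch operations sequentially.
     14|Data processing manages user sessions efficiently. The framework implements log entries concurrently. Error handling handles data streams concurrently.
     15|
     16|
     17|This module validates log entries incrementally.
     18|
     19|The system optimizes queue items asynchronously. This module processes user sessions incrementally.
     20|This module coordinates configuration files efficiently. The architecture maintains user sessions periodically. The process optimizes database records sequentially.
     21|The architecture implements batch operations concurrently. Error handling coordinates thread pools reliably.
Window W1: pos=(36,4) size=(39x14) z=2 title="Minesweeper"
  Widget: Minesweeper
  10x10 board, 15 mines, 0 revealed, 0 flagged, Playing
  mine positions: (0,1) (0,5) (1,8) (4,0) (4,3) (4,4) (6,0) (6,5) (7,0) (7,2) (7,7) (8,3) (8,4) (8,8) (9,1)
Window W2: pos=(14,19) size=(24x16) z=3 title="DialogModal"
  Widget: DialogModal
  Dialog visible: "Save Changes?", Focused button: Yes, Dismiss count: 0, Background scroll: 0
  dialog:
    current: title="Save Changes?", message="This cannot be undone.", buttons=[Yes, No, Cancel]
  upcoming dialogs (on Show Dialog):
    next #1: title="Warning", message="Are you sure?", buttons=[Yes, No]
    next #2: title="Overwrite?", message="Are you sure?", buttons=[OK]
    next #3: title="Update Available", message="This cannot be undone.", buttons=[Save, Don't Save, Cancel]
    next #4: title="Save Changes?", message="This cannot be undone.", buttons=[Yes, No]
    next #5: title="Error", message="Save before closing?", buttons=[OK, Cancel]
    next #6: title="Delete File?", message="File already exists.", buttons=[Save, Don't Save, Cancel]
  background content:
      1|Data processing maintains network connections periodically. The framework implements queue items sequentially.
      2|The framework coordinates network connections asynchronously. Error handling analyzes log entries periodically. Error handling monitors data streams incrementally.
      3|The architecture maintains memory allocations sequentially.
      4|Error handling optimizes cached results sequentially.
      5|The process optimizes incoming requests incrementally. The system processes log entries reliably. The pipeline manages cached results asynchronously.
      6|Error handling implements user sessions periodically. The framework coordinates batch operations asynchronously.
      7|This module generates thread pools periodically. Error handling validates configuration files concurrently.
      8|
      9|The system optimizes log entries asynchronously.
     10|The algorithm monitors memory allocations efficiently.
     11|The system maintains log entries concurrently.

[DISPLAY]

                 ┃■■■■■■■■■■                    
                 ┃■■■■■■■■■■                    
                 ┃■■■■■■■■■■                    
                 ┃■■■■■■■■■■                    
                 ┃■■■■■■■■■■                    
                 ┃■■■■■■■■■■                    
                 ┃■■■■■■■■■■                    
                 ┗━━━━━━━━━━━━━━━━━━━━━━━━━━━━━━
                                                
━━━━━━━━━━━━━━━━━━┓                             
logModal          ┃                             
──────────────────┨                             
 processing mainta┃                             
framework coordina┃━━━━━━━━━━━━━━━━━━━━━━━━━┓   
architecture maint┃                         ┃   
───────────────┐iz┃─────────────────────────┨   
Save Changes?  │s ┃                        ▲┃   
his cannot be u│me┃alidates data streams in█┃   
Yes]  No   Canc│s ┃nerates memory allocatio░┃   
───────────────┘  ┃manages thread pools asy░┃   
system optimizes l┃ure manages log entries ░┃   
algorithm monitors┃ coordinates data stream░┃   
system maintains l┃                        ░┃   
                  ┃                        ░┃   


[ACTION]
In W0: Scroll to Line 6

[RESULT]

                 ┃■■■■■■■■■■                    
                 ┃■■■■■■■■■■                    
                 ┃■■■■■■■■■■                    
                 ┃■■■■■■■■■■                    
                 ┃■■■■■■■■■■                    
                 ┃■■■■■■■■■■                    
                 ┃■■■■■■■■■■                    
                 ┗━━━━━━━━━━━━━━━━━━━━━━━━━━━━━━
                                                
━━━━━━━━━━━━━━━━━━┓                             
logModal          ┃                             
──────────────────┨                             
 processing mainta┃                             
framework coordina┃━━━━━━━━━━━━━━━━━━━━━━━━━┓   
architecture maint┃                         ┃   
───────────────┐iz┃─────────────────────────┨   
Save Changes?  │s ┃ coordinates data stream▲┃   
his cannot be u│me┃                        ░┃   
Yes]  No   Canc│s ┃                        ░┃   
───────────────┘  ┃                        ░┃   
system optimizes l┃ng maintains data stream░┃   
algorithm monitors┃                        █┃   
system maintains l┃ transforms log entries ░┃   
                  ┃ handles data streams ef░┃   


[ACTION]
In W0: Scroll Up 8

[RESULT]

                 ┃■■■■■■■■■■                    
                 ┃■■■■■■■■■■                    
                 ┃■■■■■■■■■■                    
                 ┃■■■■■■■■■■                    
                 ┃■■■■■■■■■■                    
                 ┃■■■■■■■■■■                    
                 ┃■■■■■■■■■■                    
                 ┗━━━━━━━━━━━━━━━━━━━━━━━━━━━━━━
                                                
━━━━━━━━━━━━━━━━━━┓                             
logModal          ┃                             
──────────────────┨                             
 processing mainta┃                             
framework coordina┃━━━━━━━━━━━━━━━━━━━━━━━━━┓   
architecture maint┃                         ┃   
───────────────┐iz┃─────────────────────────┨   
Save Changes?  │s ┃                        ▲┃   
his cannot be u│me┃alidates data streams in█┃   
Yes]  No   Canc│s ┃nerates memory allocatio░┃   
───────────────┘  ┃manages thread pools asy░┃   
system optimizes l┃ure manages log entries ░┃   
algorithm monitors┃ coordinates data stream░┃   
system maintains l┃                        ░┃   
                  ┃                        ░┃   


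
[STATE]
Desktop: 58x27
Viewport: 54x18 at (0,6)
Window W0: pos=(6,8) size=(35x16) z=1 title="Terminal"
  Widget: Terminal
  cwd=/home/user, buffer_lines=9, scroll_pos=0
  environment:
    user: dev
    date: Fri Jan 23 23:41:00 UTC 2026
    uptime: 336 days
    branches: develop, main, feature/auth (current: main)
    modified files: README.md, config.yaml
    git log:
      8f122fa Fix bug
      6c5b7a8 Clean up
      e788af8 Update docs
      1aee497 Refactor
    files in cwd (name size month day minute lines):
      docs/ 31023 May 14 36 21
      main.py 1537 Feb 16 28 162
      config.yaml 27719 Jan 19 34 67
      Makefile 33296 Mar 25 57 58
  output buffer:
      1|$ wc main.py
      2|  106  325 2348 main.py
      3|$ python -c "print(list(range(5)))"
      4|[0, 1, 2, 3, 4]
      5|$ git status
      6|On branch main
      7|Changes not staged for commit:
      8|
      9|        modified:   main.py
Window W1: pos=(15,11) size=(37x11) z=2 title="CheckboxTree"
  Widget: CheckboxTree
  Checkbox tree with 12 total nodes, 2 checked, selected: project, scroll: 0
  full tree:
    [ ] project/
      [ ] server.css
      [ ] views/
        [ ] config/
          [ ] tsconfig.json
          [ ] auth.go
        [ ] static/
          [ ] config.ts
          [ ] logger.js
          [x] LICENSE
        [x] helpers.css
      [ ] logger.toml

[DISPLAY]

                                                      
                                                      
      ┏━━━━━━━━━━━━━━━━━━━━━━━━━━━━━━━━━┓             
      ┃ Terminal                        ┃             
      ┠─────────────────────────────────┨             
      ┃$ wc mai┏━━━━━━━━━━━━━━━━━━━━━━━━━━━━━━━━━━━┓  
      ┃  106  3┃ CheckboxTree                      ┃  
      ┃$ python┠───────────────────────────────────┨  
      ┃[0, 1, 2┃>[-] project/                      ┃  
      ┃$ git st┃   [ ] server.css                  ┃  
      ┃On branc┃   [-] views/                      ┃  
      ┃Changes ┃     [ ] config/                   ┃  
      ┃        ┃       [ ] tsconfig.json           ┃  
      ┃        ┃       [ ] auth.go                 ┃  
      ┃$ █     ┃     [-] static/                   ┃  
      ┃        ┗━━━━━━━━━━━━━━━━━━━━━━━━━━━━━━━━━━━┛  
      ┃                                 ┃             
      ┗━━━━━━━━━━━━━━━━━━━━━━━━━━━━━━━━━┛             


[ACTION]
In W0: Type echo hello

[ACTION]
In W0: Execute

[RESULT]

                                                      
                                                      
      ┏━━━━━━━━━━━━━━━━━━━━━━━━━━━━━━━━━┓             
      ┃ Terminal                        ┃             
      ┠─────────────────────────────────┨             
      ┃$ wc mai┏━━━━━━━━━━━━━━━━━━━━━━━━━━━━━━━━━━━┓  
      ┃  106  3┃ CheckboxTree                      ┃  
      ┃$ python┠───────────────────────────────────┨  
      ┃[0, 1, 2┃>[-] project/                      ┃  
      ┃$ git st┃   [ ] server.css                  ┃  
      ┃On branc┃   [-] views/                      ┃  
      ┃Changes ┃     [ ] config/                   ┃  
      ┃        ┃       [ ] tsconfig.json           ┃  
      ┃        ┃       [ ] auth.go                 ┃  
      ┃$ echo h┃     [-] static/                   ┃  
      ┃hello   ┗━━━━━━━━━━━━━━━━━━━━━━━━━━━━━━━━━━━┛  
      ┃$ █                              ┃             
      ┗━━━━━━━━━━━━━━━━━━━━━━━━━━━━━━━━━┛             


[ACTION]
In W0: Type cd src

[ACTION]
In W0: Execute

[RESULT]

                                                      
                                                      
      ┏━━━━━━━━━━━━━━━━━━━━━━━━━━━━━━━━━┓             
      ┃ Terminal                        ┃             
      ┠─────────────────────────────────┨             
      ┃$ python┏━━━━━━━━━━━━━━━━━━━━━━━━━━━━━━━━━━━┓  
      ┃[0, 1, 2┃ CheckboxTree                      ┃  
      ┃$ git st┠───────────────────────────────────┨  
      ┃On branc┃>[-] project/                      ┃  
      ┃Changes ┃   [ ] server.css                  ┃  
      ┃        ┃   [-] views/                      ┃  
      ┃        ┃     [ ] config/                   ┃  
      ┃$ echo h┃       [ ] tsconfig.json           ┃  
      ┃hello   ┃       [ ] auth.go                 ┃  
      ┃$ cd src┃     [-] static/                   ┃  
      ┃        ┗━━━━━━━━━━━━━━━━━━━━━━━━━━━━━━━━━━━┛  
      ┃$ █                              ┃             
      ┗━━━━━━━━━━━━━━━━━━━━━━━━━━━━━━━━━┛             


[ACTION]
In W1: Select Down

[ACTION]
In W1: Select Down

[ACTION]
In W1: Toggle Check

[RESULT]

                                                      
                                                      
      ┏━━━━━━━━━━━━━━━━━━━━━━━━━━━━━━━━━┓             
      ┃ Terminal                        ┃             
      ┠─────────────────────────────────┨             
      ┃$ python┏━━━━━━━━━━━━━━━━━━━━━━━━━━━━━━━━━━━┓  
      ┃[0, 1, 2┃ CheckboxTree                      ┃  
      ┃$ git st┠───────────────────────────────────┨  
      ┃On branc┃ [-] project/                      ┃  
      ┃Changes ┃   [ ] server.css                  ┃  
      ┃        ┃>  [x] views/                      ┃  
      ┃        ┃     [x] config/                   ┃  
      ┃$ echo h┃       [x] tsconfig.json           ┃  
      ┃hello   ┃       [x] auth.go                 ┃  
      ┃$ cd src┃     [x] static/                   ┃  
      ┃        ┗━━━━━━━━━━━━━━━━━━━━━━━━━━━━━━━━━━━┛  
      ┃$ █                              ┃             
      ┗━━━━━━━━━━━━━━━━━━━━━━━━━━━━━━━━━┛             


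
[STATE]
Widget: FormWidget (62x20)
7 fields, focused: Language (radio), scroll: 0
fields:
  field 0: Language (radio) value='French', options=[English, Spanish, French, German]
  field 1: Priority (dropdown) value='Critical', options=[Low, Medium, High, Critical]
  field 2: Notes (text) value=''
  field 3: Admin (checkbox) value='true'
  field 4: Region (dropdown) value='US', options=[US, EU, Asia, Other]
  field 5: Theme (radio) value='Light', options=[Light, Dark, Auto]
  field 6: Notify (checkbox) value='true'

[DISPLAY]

> Language:   ( ) English  ( ) Spanish  (●) French  ( ) German
  Priority:   [Critical                                     ▼]
  Notes:      [                                              ]
  Admin:      [x]                                             
  Region:     [US                                           ▼]
  Theme:      (●) Light  ( ) Dark  ( ) Auto                   
  Notify:     [x]                                             
                                                              
                                                              
                                                              
                                                              
                                                              
                                                              
                                                              
                                                              
                                                              
                                                              
                                                              
                                                              
                                                              


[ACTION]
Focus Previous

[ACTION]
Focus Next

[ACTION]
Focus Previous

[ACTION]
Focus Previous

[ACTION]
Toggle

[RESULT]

  Language:   ( ) English  ( ) Spanish  (●) French  ( ) German
  Priority:   [Critical                                     ▼]
  Notes:      [                                              ]
  Admin:      [x]                                             
  Region:     [US                                           ▼]
> Theme:      (●) Light  ( ) Dark  ( ) Auto                   
  Notify:     [x]                                             
                                                              
                                                              
                                                              
                                                              
                                                              
                                                              
                                                              
                                                              
                                                              
                                                              
                                                              
                                                              
                                                              
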